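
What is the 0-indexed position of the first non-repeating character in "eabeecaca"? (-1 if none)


Input: eabeecaca
Character frequencies:
  'a': 3
  'b': 1
  'c': 2
  'e': 3
Scanning left to right for freq == 1:
  Position 0 ('e'): freq=3, skip
  Position 1 ('a'): freq=3, skip
  Position 2 ('b'): unique! => answer = 2

2


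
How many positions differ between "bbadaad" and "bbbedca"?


Comparing "bbadaad" and "bbbedca" position by position:
  Position 0: 'b' vs 'b' => same
  Position 1: 'b' vs 'b' => same
  Position 2: 'a' vs 'b' => DIFFER
  Position 3: 'd' vs 'e' => DIFFER
  Position 4: 'a' vs 'd' => DIFFER
  Position 5: 'a' vs 'c' => DIFFER
  Position 6: 'd' vs 'a' => DIFFER
Positions that differ: 5

5


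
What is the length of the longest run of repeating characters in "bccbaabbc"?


Input: "bccbaabbc"
Scanning for longest run:
  Position 1 ('c'): new char, reset run to 1
  Position 2 ('c'): continues run of 'c', length=2
  Position 3 ('b'): new char, reset run to 1
  Position 4 ('a'): new char, reset run to 1
  Position 5 ('a'): continues run of 'a', length=2
  Position 6 ('b'): new char, reset run to 1
  Position 7 ('b'): continues run of 'b', length=2
  Position 8 ('c'): new char, reset run to 1
Longest run: 'c' with length 2

2


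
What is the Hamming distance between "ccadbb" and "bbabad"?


Comparing "ccadbb" and "bbabad" position by position:
  Position 0: 'c' vs 'b' => differ
  Position 1: 'c' vs 'b' => differ
  Position 2: 'a' vs 'a' => same
  Position 3: 'd' vs 'b' => differ
  Position 4: 'b' vs 'a' => differ
  Position 5: 'b' vs 'd' => differ
Total differences (Hamming distance): 5

5


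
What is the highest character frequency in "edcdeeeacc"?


Input: edcdeeeacc
Character counts:
  'a': 1
  'c': 3
  'd': 2
  'e': 4
Maximum frequency: 4

4


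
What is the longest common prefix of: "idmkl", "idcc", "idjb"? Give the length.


Words: idmkl, idcc, idjb
  Position 0: all 'i' => match
  Position 1: all 'd' => match
  Position 2: ('m', 'c', 'j') => mismatch, stop
LCP = "id" (length 2)

2


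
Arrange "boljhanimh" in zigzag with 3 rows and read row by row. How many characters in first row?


Zigzag "boljhanimh" into 3 rows:
Placing characters:
  'b' => row 0
  'o' => row 1
  'l' => row 2
  'j' => row 1
  'h' => row 0
  'a' => row 1
  'n' => row 2
  'i' => row 1
  'm' => row 0
  'h' => row 1
Rows:
  Row 0: "bhm"
  Row 1: "ojaih"
  Row 2: "ln"
First row length: 3

3


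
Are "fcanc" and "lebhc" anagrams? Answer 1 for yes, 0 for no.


Strings: "fcanc", "lebhc"
Sorted first:  accfn
Sorted second: bcehl
Differ at position 0: 'a' vs 'b' => not anagrams

0


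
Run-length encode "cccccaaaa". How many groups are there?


Input: cccccaaaa
Scanning for consecutive runs:
  Group 1: 'c' x 5 (positions 0-4)
  Group 2: 'a' x 4 (positions 5-8)
Total groups: 2

2


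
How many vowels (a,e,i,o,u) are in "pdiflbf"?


Input: pdiflbf
Checking each character:
  'p' at position 0: consonant
  'd' at position 1: consonant
  'i' at position 2: vowel (running total: 1)
  'f' at position 3: consonant
  'l' at position 4: consonant
  'b' at position 5: consonant
  'f' at position 6: consonant
Total vowels: 1

1


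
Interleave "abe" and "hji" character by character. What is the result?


Interleaving "abe" and "hji":
  Position 0: 'a' from first, 'h' from second => "ah"
  Position 1: 'b' from first, 'j' from second => "bj"
  Position 2: 'e' from first, 'i' from second => "ei"
Result: ahbjei

ahbjei


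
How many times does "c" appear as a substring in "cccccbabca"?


Searching for "c" in "cccccbabca"
Scanning each position:
  Position 0: "c" => MATCH
  Position 1: "c" => MATCH
  Position 2: "c" => MATCH
  Position 3: "c" => MATCH
  Position 4: "c" => MATCH
  Position 5: "b" => no
  Position 6: "a" => no
  Position 7: "b" => no
  Position 8: "c" => MATCH
  Position 9: "a" => no
Total occurrences: 6

6


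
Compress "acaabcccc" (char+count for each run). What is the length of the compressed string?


Input: acaabcccc
Runs:
  'a' x 1 => "a1"
  'c' x 1 => "c1"
  'a' x 2 => "a2"
  'b' x 1 => "b1"
  'c' x 4 => "c4"
Compressed: "a1c1a2b1c4"
Compressed length: 10

10


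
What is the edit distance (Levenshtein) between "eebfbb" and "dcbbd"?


Computing edit distance: "eebfbb" -> "dcbbd"
DP table:
           d    c    b    b    d
      0    1    2    3    4    5
  e   1    1    2    3    4    5
  e   2    2    2    3    4    5
  b   3    3    3    2    3    4
  f   4    4    4    3    3    4
  b   5    5    5    4    3    4
  b   6    6    6    5    4    4
Edit distance = dp[6][5] = 4

4


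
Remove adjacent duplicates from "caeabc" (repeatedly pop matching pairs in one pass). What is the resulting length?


Input: caeabc
Stack-based adjacent duplicate removal:
  Read 'c': push. Stack: c
  Read 'a': push. Stack: ca
  Read 'e': push. Stack: cae
  Read 'a': push. Stack: caea
  Read 'b': push. Stack: caeab
  Read 'c': push. Stack: caeabc
Final stack: "caeabc" (length 6)

6


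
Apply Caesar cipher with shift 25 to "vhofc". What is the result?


Caesar cipher: shift "vhofc" by 25
  'v' (pos 21) + 25 = pos 20 = 'u'
  'h' (pos 7) + 25 = pos 6 = 'g'
  'o' (pos 14) + 25 = pos 13 = 'n'
  'f' (pos 5) + 25 = pos 4 = 'e'
  'c' (pos 2) + 25 = pos 1 = 'b'
Result: ugneb

ugneb


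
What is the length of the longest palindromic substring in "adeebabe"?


Input: "adeebabe"
Checking substrings for palindromes:
  [3:8] "ebabe" (len 5) => palindrome
  [4:7] "bab" (len 3) => palindrome
  [2:4] "ee" (len 2) => palindrome
Longest palindromic substring: "ebabe" with length 5

5


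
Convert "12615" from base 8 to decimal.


Input: "12615" in base 8
Positional expansion:
  Digit '1' (value 1) x 8^4 = 4096
  Digit '2' (value 2) x 8^3 = 1024
  Digit '6' (value 6) x 8^2 = 384
  Digit '1' (value 1) x 8^1 = 8
  Digit '5' (value 5) x 8^0 = 5
Sum = 5517

5517


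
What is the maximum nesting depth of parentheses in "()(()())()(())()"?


Input: "()(()())()(())()"
Tracking depth:
  Position 0 '(': depth becomes 1
  Position 1 ')': depth becomes 0
  Position 2 '(': depth becomes 1
  Position 3 '(': depth becomes 2
  Position 4 ')': depth becomes 1
  Position 5 '(': depth becomes 2
  Position 6 ')': depth becomes 1
  Position 7 ')': depth becomes 0
  Position 8 '(': depth becomes 1
  Position 9 ')': depth becomes 0
  Position 10 '(': depth becomes 1
  Position 11 '(': depth becomes 2
  Position 12 ')': depth becomes 1
  Position 13 ')': depth becomes 0
  Position 14 '(': depth becomes 1
  Position 15 ')': depth becomes 0
Maximum depth reached: 2

2


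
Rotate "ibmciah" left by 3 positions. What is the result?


Input: "ibmciah", rotate left by 3
First 3 characters: "ibm"
Remaining characters: "ciah"
Concatenate remaining + first: "ciah" + "ibm" = "ciahibm"

ciahibm


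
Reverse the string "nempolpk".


Input: nempolpk
Reading characters right to left:
  Position 7: 'k'
  Position 6: 'p'
  Position 5: 'l'
  Position 4: 'o'
  Position 3: 'p'
  Position 2: 'm'
  Position 1: 'e'
  Position 0: 'n'
Reversed: kplopmen

kplopmen


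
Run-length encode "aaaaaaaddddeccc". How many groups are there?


Input: aaaaaaaddddeccc
Scanning for consecutive runs:
  Group 1: 'a' x 7 (positions 0-6)
  Group 2: 'd' x 4 (positions 7-10)
  Group 3: 'e' x 1 (positions 11-11)
  Group 4: 'c' x 3 (positions 12-14)
Total groups: 4

4


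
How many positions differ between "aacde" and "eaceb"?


Comparing "aacde" and "eaceb" position by position:
  Position 0: 'a' vs 'e' => DIFFER
  Position 1: 'a' vs 'a' => same
  Position 2: 'c' vs 'c' => same
  Position 3: 'd' vs 'e' => DIFFER
  Position 4: 'e' vs 'b' => DIFFER
Positions that differ: 3

3


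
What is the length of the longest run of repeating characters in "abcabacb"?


Input: "abcabacb"
Scanning for longest run:
  Position 1 ('b'): new char, reset run to 1
  Position 2 ('c'): new char, reset run to 1
  Position 3 ('a'): new char, reset run to 1
  Position 4 ('b'): new char, reset run to 1
  Position 5 ('a'): new char, reset run to 1
  Position 6 ('c'): new char, reset run to 1
  Position 7 ('b'): new char, reset run to 1
Longest run: 'a' with length 1

1


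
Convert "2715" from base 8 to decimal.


Input: "2715" in base 8
Positional expansion:
  Digit '2' (value 2) x 8^3 = 1024
  Digit '7' (value 7) x 8^2 = 448
  Digit '1' (value 1) x 8^1 = 8
  Digit '5' (value 5) x 8^0 = 5
Sum = 1485

1485


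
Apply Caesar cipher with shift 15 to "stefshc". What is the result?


Caesar cipher: shift "stefshc" by 15
  's' (pos 18) + 15 = pos 7 = 'h'
  't' (pos 19) + 15 = pos 8 = 'i'
  'e' (pos 4) + 15 = pos 19 = 't'
  'f' (pos 5) + 15 = pos 20 = 'u'
  's' (pos 18) + 15 = pos 7 = 'h'
  'h' (pos 7) + 15 = pos 22 = 'w'
  'c' (pos 2) + 15 = pos 17 = 'r'
Result: hituhwr

hituhwr


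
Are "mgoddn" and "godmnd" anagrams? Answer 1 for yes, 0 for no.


Strings: "mgoddn", "godmnd"
Sorted first:  ddgmno
Sorted second: ddgmno
Sorted forms match => anagrams

1


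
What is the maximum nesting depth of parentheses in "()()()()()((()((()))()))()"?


Input: "()()()()()((()((()))()))()"
Tracking depth:
  Position 0 '(': depth becomes 1
  Position 1 ')': depth becomes 0
  Position 2 '(': depth becomes 1
  Position 3 ')': depth becomes 0
  Position 4 '(': depth becomes 1
  Position 5 ')': depth becomes 0
  Position 6 '(': depth becomes 1
  Position 7 ')': depth becomes 0
  Position 8 '(': depth becomes 1
  Position 9 ')': depth becomes 0
  Position 10 '(': depth becomes 1
  Position 11 '(': depth becomes 2
  Position 12 '(': depth becomes 3
  Position 13 ')': depth becomes 2
  Position 14 '(': depth becomes 3
  Position 15 '(': depth becomes 4
  Position 16 '(': depth becomes 5
  Position 17 ')': depth becomes 4
  Position 18 ')': depth becomes 3
  Position 19 ')': depth becomes 2
  Position 20 '(': depth becomes 3
  Position 21 ')': depth becomes 2
  Position 22 ')': depth becomes 1
  Position 23 ')': depth becomes 0
  Position 24 '(': depth becomes 1
  Position 25 ')': depth becomes 0
Maximum depth reached: 5

5


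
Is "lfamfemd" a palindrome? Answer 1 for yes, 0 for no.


Input: lfamfemd
Reversed: dmefmafl
  Compare pos 0 ('l') with pos 7 ('d'): MISMATCH
  Compare pos 1 ('f') with pos 6 ('m'): MISMATCH
  Compare pos 2 ('a') with pos 5 ('e'): MISMATCH
  Compare pos 3 ('m') with pos 4 ('f'): MISMATCH
Result: not a palindrome

0


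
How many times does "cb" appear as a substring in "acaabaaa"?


Searching for "cb" in "acaabaaa"
Scanning each position:
  Position 0: "ac" => no
  Position 1: "ca" => no
  Position 2: "aa" => no
  Position 3: "ab" => no
  Position 4: "ba" => no
  Position 5: "aa" => no
  Position 6: "aa" => no
Total occurrences: 0

0


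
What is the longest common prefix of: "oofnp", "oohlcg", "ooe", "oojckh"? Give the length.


Words: oofnp, oohlcg, ooe, oojckh
  Position 0: all 'o' => match
  Position 1: all 'o' => match
  Position 2: ('f', 'h', 'e', 'j') => mismatch, stop
LCP = "oo" (length 2)

2


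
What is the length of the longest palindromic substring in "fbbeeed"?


Input: "fbbeeed"
Checking substrings for palindromes:
  [3:6] "eee" (len 3) => palindrome
  [1:3] "bb" (len 2) => palindrome
  [3:5] "ee" (len 2) => palindrome
  [4:6] "ee" (len 2) => palindrome
Longest palindromic substring: "eee" with length 3

3


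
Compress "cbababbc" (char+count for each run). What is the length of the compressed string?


Input: cbababbc
Runs:
  'c' x 1 => "c1"
  'b' x 1 => "b1"
  'a' x 1 => "a1"
  'b' x 1 => "b1"
  'a' x 1 => "a1"
  'b' x 2 => "b2"
  'c' x 1 => "c1"
Compressed: "c1b1a1b1a1b2c1"
Compressed length: 14

14


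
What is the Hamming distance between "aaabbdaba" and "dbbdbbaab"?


Comparing "aaabbdaba" and "dbbdbbaab" position by position:
  Position 0: 'a' vs 'd' => differ
  Position 1: 'a' vs 'b' => differ
  Position 2: 'a' vs 'b' => differ
  Position 3: 'b' vs 'd' => differ
  Position 4: 'b' vs 'b' => same
  Position 5: 'd' vs 'b' => differ
  Position 6: 'a' vs 'a' => same
  Position 7: 'b' vs 'a' => differ
  Position 8: 'a' vs 'b' => differ
Total differences (Hamming distance): 7

7


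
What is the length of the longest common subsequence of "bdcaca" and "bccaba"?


LCS of "bdcaca" and "bccaba"
DP table:
           b    c    c    a    b    a
      0    0    0    0    0    0    0
  b   0    1    1    1    1    1    1
  d   0    1    1    1    1    1    1
  c   0    1    2    2    2    2    2
  a   0    1    2    2    3    3    3
  c   0    1    2    3    3    3    3
  a   0    1    2    3    4    4    4
LCS length = dp[6][6] = 4

4


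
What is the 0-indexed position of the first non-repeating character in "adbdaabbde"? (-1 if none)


Input: adbdaabbde
Character frequencies:
  'a': 3
  'b': 3
  'd': 3
  'e': 1
Scanning left to right for freq == 1:
  Position 0 ('a'): freq=3, skip
  Position 1 ('d'): freq=3, skip
  Position 2 ('b'): freq=3, skip
  Position 3 ('d'): freq=3, skip
  Position 4 ('a'): freq=3, skip
  Position 5 ('a'): freq=3, skip
  Position 6 ('b'): freq=3, skip
  Position 7 ('b'): freq=3, skip
  Position 8 ('d'): freq=3, skip
  Position 9 ('e'): unique! => answer = 9

9


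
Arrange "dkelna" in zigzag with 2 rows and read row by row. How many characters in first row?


Zigzag "dkelna" into 2 rows:
Placing characters:
  'd' => row 0
  'k' => row 1
  'e' => row 0
  'l' => row 1
  'n' => row 0
  'a' => row 1
Rows:
  Row 0: "den"
  Row 1: "kla"
First row length: 3

3


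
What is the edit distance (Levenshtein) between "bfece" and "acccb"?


Computing edit distance: "bfece" -> "acccb"
DP table:
           a    c    c    c    b
      0    1    2    3    4    5
  b   1    1    2    3    4    4
  f   2    2    2    3    4    5
  e   3    3    3    3    4    5
  c   4    4    3    3    3    4
  e   5    5    4    4    4    4
Edit distance = dp[5][5] = 4

4


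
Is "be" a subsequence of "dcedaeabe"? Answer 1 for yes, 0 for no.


Check if "be" is a subsequence of "dcedaeabe"
Greedy scan:
  Position 0 ('d'): no match needed
  Position 1 ('c'): no match needed
  Position 2 ('e'): no match needed
  Position 3 ('d'): no match needed
  Position 4 ('a'): no match needed
  Position 5 ('e'): no match needed
  Position 6 ('a'): no match needed
  Position 7 ('b'): matches sub[0] = 'b'
  Position 8 ('e'): matches sub[1] = 'e'
All 2 characters matched => is a subsequence

1


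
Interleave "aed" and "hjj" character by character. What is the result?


Interleaving "aed" and "hjj":
  Position 0: 'a' from first, 'h' from second => "ah"
  Position 1: 'e' from first, 'j' from second => "ej"
  Position 2: 'd' from first, 'j' from second => "dj"
Result: ahejdj

ahejdj


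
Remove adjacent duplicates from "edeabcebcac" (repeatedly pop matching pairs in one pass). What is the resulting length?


Input: edeabcebcac
Stack-based adjacent duplicate removal:
  Read 'e': push. Stack: e
  Read 'd': push. Stack: ed
  Read 'e': push. Stack: ede
  Read 'a': push. Stack: edea
  Read 'b': push. Stack: edeab
  Read 'c': push. Stack: edeabc
  Read 'e': push. Stack: edeabce
  Read 'b': push. Stack: edeabceb
  Read 'c': push. Stack: edeabcebc
  Read 'a': push. Stack: edeabcebca
  Read 'c': push. Stack: edeabcebcac
Final stack: "edeabcebcac" (length 11)

11


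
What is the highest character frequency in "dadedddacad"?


Input: dadedddacad
Character counts:
  'a': 3
  'c': 1
  'd': 6
  'e': 1
Maximum frequency: 6

6


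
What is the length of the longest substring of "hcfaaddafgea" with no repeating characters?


Input: "hcfaaddafgea"
Sliding window (track last position of each char):
  Position 0 ('h'): window [0,0] length 1 -- new best
  Position 1 ('c'): window [0,1] length 2 -- new best
  Position 2 ('f'): window [0,2] length 3 -- new best
  Position 3 ('a'): window [0,3] length 4 -- new best
  Position 4 ('a'): repeat (last at 3), move window start to 4
  Position 4 ('a'): window [4,4] length 1
  Position 5 ('d'): window [4,5] length 2
  Position 6 ('d'): repeat (last at 5), move window start to 6
  Position 6 ('d'): window [6,6] length 1
  Position 7 ('a'): window [6,7] length 2
  Position 8 ('f'): window [6,8] length 3
  Position 9 ('g'): window [6,9] length 4
  Position 10 ('e'): window [6,10] length 5 -- new best
  Position 11 ('a'): repeat (last at 7), move window start to 8
  Position 11 ('a'): window [8,11] length 4
Longest substring with no repeats: "dafge" with length 5

5


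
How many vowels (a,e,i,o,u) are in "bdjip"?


Input: bdjip
Checking each character:
  'b' at position 0: consonant
  'd' at position 1: consonant
  'j' at position 2: consonant
  'i' at position 3: vowel (running total: 1)
  'p' at position 4: consonant
Total vowels: 1

1


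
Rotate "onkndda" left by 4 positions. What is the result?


Input: "onkndda", rotate left by 4
First 4 characters: "onkn"
Remaining characters: "dda"
Concatenate remaining + first: "dda" + "onkn" = "ddaonkn"

ddaonkn


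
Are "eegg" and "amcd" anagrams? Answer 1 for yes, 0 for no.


Strings: "eegg", "amcd"
Sorted first:  eegg
Sorted second: acdm
Differ at position 0: 'e' vs 'a' => not anagrams

0


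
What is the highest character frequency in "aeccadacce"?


Input: aeccadacce
Character counts:
  'a': 3
  'c': 4
  'd': 1
  'e': 2
Maximum frequency: 4

4


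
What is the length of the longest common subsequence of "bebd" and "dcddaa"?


LCS of "bebd" and "dcddaa"
DP table:
           d    c    d    d    a    a
      0    0    0    0    0    0    0
  b   0    0    0    0    0    0    0
  e   0    0    0    0    0    0    0
  b   0    0    0    0    0    0    0
  d   0    1    1    1    1    1    1
LCS length = dp[4][6] = 1

1


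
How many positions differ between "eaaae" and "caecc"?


Comparing "eaaae" and "caecc" position by position:
  Position 0: 'e' vs 'c' => DIFFER
  Position 1: 'a' vs 'a' => same
  Position 2: 'a' vs 'e' => DIFFER
  Position 3: 'a' vs 'c' => DIFFER
  Position 4: 'e' vs 'c' => DIFFER
Positions that differ: 4

4


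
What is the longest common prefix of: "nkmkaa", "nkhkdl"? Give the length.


Words: nkmkaa, nkhkdl
  Position 0: all 'n' => match
  Position 1: all 'k' => match
  Position 2: ('m', 'h') => mismatch, stop
LCP = "nk" (length 2)

2


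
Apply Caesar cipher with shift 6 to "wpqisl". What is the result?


Caesar cipher: shift "wpqisl" by 6
  'w' (pos 22) + 6 = pos 2 = 'c'
  'p' (pos 15) + 6 = pos 21 = 'v'
  'q' (pos 16) + 6 = pos 22 = 'w'
  'i' (pos 8) + 6 = pos 14 = 'o'
  's' (pos 18) + 6 = pos 24 = 'y'
  'l' (pos 11) + 6 = pos 17 = 'r'
Result: cvwoyr

cvwoyr


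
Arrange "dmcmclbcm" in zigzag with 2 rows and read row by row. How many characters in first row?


Zigzag "dmcmclbcm" into 2 rows:
Placing characters:
  'd' => row 0
  'm' => row 1
  'c' => row 0
  'm' => row 1
  'c' => row 0
  'l' => row 1
  'b' => row 0
  'c' => row 1
  'm' => row 0
Rows:
  Row 0: "dccbm"
  Row 1: "mmlc"
First row length: 5

5


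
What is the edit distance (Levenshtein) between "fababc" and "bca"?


Computing edit distance: "fababc" -> "bca"
DP table:
           b    c    a
      0    1    2    3
  f   1    1    2    3
  a   2    2    2    2
  b   3    2    3    3
  a   4    3    3    3
  b   5    4    4    4
  c   6    5    4    5
Edit distance = dp[6][3] = 5

5


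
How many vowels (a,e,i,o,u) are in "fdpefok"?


Input: fdpefok
Checking each character:
  'f' at position 0: consonant
  'd' at position 1: consonant
  'p' at position 2: consonant
  'e' at position 3: vowel (running total: 1)
  'f' at position 4: consonant
  'o' at position 5: vowel (running total: 2)
  'k' at position 6: consonant
Total vowels: 2

2


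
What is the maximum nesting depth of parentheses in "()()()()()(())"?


Input: "()()()()()(())"
Tracking depth:
  Position 0 '(': depth becomes 1
  Position 1 ')': depth becomes 0
  Position 2 '(': depth becomes 1
  Position 3 ')': depth becomes 0
  Position 4 '(': depth becomes 1
  Position 5 ')': depth becomes 0
  Position 6 '(': depth becomes 1
  Position 7 ')': depth becomes 0
  Position 8 '(': depth becomes 1
  Position 9 ')': depth becomes 0
  Position 10 '(': depth becomes 1
  Position 11 '(': depth becomes 2
  Position 12 ')': depth becomes 1
  Position 13 ')': depth becomes 0
Maximum depth reached: 2

2


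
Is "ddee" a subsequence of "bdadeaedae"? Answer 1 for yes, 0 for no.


Check if "ddee" is a subsequence of "bdadeaedae"
Greedy scan:
  Position 0 ('b'): no match needed
  Position 1 ('d'): matches sub[0] = 'd'
  Position 2 ('a'): no match needed
  Position 3 ('d'): matches sub[1] = 'd'
  Position 4 ('e'): matches sub[2] = 'e'
  Position 5 ('a'): no match needed
  Position 6 ('e'): matches sub[3] = 'e'
  Position 7 ('d'): no match needed
  Position 8 ('a'): no match needed
  Position 9 ('e'): no match needed
All 4 characters matched => is a subsequence

1


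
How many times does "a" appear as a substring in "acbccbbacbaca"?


Searching for "a" in "acbccbbacbaca"
Scanning each position:
  Position 0: "a" => MATCH
  Position 1: "c" => no
  Position 2: "b" => no
  Position 3: "c" => no
  Position 4: "c" => no
  Position 5: "b" => no
  Position 6: "b" => no
  Position 7: "a" => MATCH
  Position 8: "c" => no
  Position 9: "b" => no
  Position 10: "a" => MATCH
  Position 11: "c" => no
  Position 12: "a" => MATCH
Total occurrences: 4

4


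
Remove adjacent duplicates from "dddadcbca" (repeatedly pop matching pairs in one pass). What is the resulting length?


Input: dddadcbca
Stack-based adjacent duplicate removal:
  Read 'd': push. Stack: d
  Read 'd': matches stack top 'd' => pop. Stack: (empty)
  Read 'd': push. Stack: d
  Read 'a': push. Stack: da
  Read 'd': push. Stack: dad
  Read 'c': push. Stack: dadc
  Read 'b': push. Stack: dadcb
  Read 'c': push. Stack: dadcbc
  Read 'a': push. Stack: dadcbca
Final stack: "dadcbca" (length 7)

7


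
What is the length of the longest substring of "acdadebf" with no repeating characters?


Input: "acdadebf"
Sliding window (track last position of each char):
  Position 0 ('a'): window [0,0] length 1 -- new best
  Position 1 ('c'): window [0,1] length 2 -- new best
  Position 2 ('d'): window [0,2] length 3 -- new best
  Position 3 ('a'): repeat (last at 0), move window start to 1
  Position 3 ('a'): window [1,3] length 3
  Position 4 ('d'): repeat (last at 2), move window start to 3
  Position 4 ('d'): window [3,4] length 2
  Position 5 ('e'): window [3,5] length 3
  Position 6 ('b'): window [3,6] length 4 -- new best
  Position 7 ('f'): window [3,7] length 5 -- new best
Longest substring with no repeats: "adebf" with length 5

5


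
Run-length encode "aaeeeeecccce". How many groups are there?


Input: aaeeeeecccce
Scanning for consecutive runs:
  Group 1: 'a' x 2 (positions 0-1)
  Group 2: 'e' x 5 (positions 2-6)
  Group 3: 'c' x 4 (positions 7-10)
  Group 4: 'e' x 1 (positions 11-11)
Total groups: 4

4


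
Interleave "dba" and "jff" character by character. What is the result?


Interleaving "dba" and "jff":
  Position 0: 'd' from first, 'j' from second => "dj"
  Position 1: 'b' from first, 'f' from second => "bf"
  Position 2: 'a' from first, 'f' from second => "af"
Result: djbfaf

djbfaf


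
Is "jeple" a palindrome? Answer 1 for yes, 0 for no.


Input: jeple
Reversed: elpej
  Compare pos 0 ('j') with pos 4 ('e'): MISMATCH
  Compare pos 1 ('e') with pos 3 ('l'): MISMATCH
Result: not a palindrome

0


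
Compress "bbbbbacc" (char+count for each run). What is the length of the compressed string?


Input: bbbbbacc
Runs:
  'b' x 5 => "b5"
  'a' x 1 => "a1"
  'c' x 2 => "c2"
Compressed: "b5a1c2"
Compressed length: 6

6


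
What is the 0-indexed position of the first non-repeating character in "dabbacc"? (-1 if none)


Input: dabbacc
Character frequencies:
  'a': 2
  'b': 2
  'c': 2
  'd': 1
Scanning left to right for freq == 1:
  Position 0 ('d'): unique! => answer = 0

0


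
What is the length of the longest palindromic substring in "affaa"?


Input: "affaa"
Checking substrings for palindromes:
  [0:4] "affa" (len 4) => palindrome
  [1:3] "ff" (len 2) => palindrome
  [3:5] "aa" (len 2) => palindrome
Longest palindromic substring: "affa" with length 4

4


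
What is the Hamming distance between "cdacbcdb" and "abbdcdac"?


Comparing "cdacbcdb" and "abbdcdac" position by position:
  Position 0: 'c' vs 'a' => differ
  Position 1: 'd' vs 'b' => differ
  Position 2: 'a' vs 'b' => differ
  Position 3: 'c' vs 'd' => differ
  Position 4: 'b' vs 'c' => differ
  Position 5: 'c' vs 'd' => differ
  Position 6: 'd' vs 'a' => differ
  Position 7: 'b' vs 'c' => differ
Total differences (Hamming distance): 8

8


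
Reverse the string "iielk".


Input: iielk
Reading characters right to left:
  Position 4: 'k'
  Position 3: 'l'
  Position 2: 'e'
  Position 1: 'i'
  Position 0: 'i'
Reversed: kleii

kleii


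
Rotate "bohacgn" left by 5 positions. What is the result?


Input: "bohacgn", rotate left by 5
First 5 characters: "bohac"
Remaining characters: "gn"
Concatenate remaining + first: "gn" + "bohac" = "gnbohac"

gnbohac


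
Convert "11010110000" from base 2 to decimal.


Input: "11010110000" in base 2
Positional expansion:
  Digit '1' (value 1) x 2^10 = 1024
  Digit '1' (value 1) x 2^9 = 512
  Digit '0' (value 0) x 2^8 = 0
  Digit '1' (value 1) x 2^7 = 128
  Digit '0' (value 0) x 2^6 = 0
  Digit '1' (value 1) x 2^5 = 32
  Digit '1' (value 1) x 2^4 = 16
  Digit '0' (value 0) x 2^3 = 0
  Digit '0' (value 0) x 2^2 = 0
  Digit '0' (value 0) x 2^1 = 0
  Digit '0' (value 0) x 2^0 = 0
Sum = 1712

1712


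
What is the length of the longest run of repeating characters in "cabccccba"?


Input: "cabccccba"
Scanning for longest run:
  Position 1 ('a'): new char, reset run to 1
  Position 2 ('b'): new char, reset run to 1
  Position 3 ('c'): new char, reset run to 1
  Position 4 ('c'): continues run of 'c', length=2
  Position 5 ('c'): continues run of 'c', length=3
  Position 6 ('c'): continues run of 'c', length=4
  Position 7 ('b'): new char, reset run to 1
  Position 8 ('a'): new char, reset run to 1
Longest run: 'c' with length 4

4


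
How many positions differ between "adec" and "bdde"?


Comparing "adec" and "bdde" position by position:
  Position 0: 'a' vs 'b' => DIFFER
  Position 1: 'd' vs 'd' => same
  Position 2: 'e' vs 'd' => DIFFER
  Position 3: 'c' vs 'e' => DIFFER
Positions that differ: 3

3


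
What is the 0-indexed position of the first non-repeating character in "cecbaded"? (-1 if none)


Input: cecbaded
Character frequencies:
  'a': 1
  'b': 1
  'c': 2
  'd': 2
  'e': 2
Scanning left to right for freq == 1:
  Position 0 ('c'): freq=2, skip
  Position 1 ('e'): freq=2, skip
  Position 2 ('c'): freq=2, skip
  Position 3 ('b'): unique! => answer = 3

3


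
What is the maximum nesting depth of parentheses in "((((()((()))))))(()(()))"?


Input: "((((()((()))))))(()(()))"
Tracking depth:
  Position 0 '(': depth becomes 1
  Position 1 '(': depth becomes 2
  Position 2 '(': depth becomes 3
  Position 3 '(': depth becomes 4
  Position 4 '(': depth becomes 5
  Position 5 ')': depth becomes 4
  Position 6 '(': depth becomes 5
  Position 7 '(': depth becomes 6
  Position 8 '(': depth becomes 7
  Position 9 ')': depth becomes 6
  Position 10 ')': depth becomes 5
  Position 11 ')': depth becomes 4
  Position 12 ')': depth becomes 3
  Position 13 ')': depth becomes 2
  Position 14 ')': depth becomes 1
  Position 15 ')': depth becomes 0
  Position 16 '(': depth becomes 1
  Position 17 '(': depth becomes 2
  Position 18 ')': depth becomes 1
  Position 19 '(': depth becomes 2
  Position 20 '(': depth becomes 3
  Position 21 ')': depth becomes 2
  Position 22 ')': depth becomes 1
  Position 23 ')': depth becomes 0
Maximum depth reached: 7

7


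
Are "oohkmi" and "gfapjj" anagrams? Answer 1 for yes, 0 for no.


Strings: "oohkmi", "gfapjj"
Sorted first:  hikmoo
Sorted second: afgjjp
Differ at position 0: 'h' vs 'a' => not anagrams

0


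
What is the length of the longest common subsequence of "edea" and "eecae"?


LCS of "edea" and "eecae"
DP table:
           e    e    c    a    e
      0    0    0    0    0    0
  e   0    1    1    1    1    1
  d   0    1    1    1    1    1
  e   0    1    2    2    2    2
  a   0    1    2    2    3    3
LCS length = dp[4][5] = 3

3


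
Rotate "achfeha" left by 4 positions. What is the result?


Input: "achfeha", rotate left by 4
First 4 characters: "achf"
Remaining characters: "eha"
Concatenate remaining + first: "eha" + "achf" = "ehaachf"

ehaachf


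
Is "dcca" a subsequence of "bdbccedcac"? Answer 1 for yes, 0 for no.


Check if "dcca" is a subsequence of "bdbccedcac"
Greedy scan:
  Position 0 ('b'): no match needed
  Position 1 ('d'): matches sub[0] = 'd'
  Position 2 ('b'): no match needed
  Position 3 ('c'): matches sub[1] = 'c'
  Position 4 ('c'): matches sub[2] = 'c'
  Position 5 ('e'): no match needed
  Position 6 ('d'): no match needed
  Position 7 ('c'): no match needed
  Position 8 ('a'): matches sub[3] = 'a'
  Position 9 ('c'): no match needed
All 4 characters matched => is a subsequence

1


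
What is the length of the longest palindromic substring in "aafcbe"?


Input: "aafcbe"
Checking substrings for palindromes:
  [0:2] "aa" (len 2) => palindrome
Longest palindromic substring: "aa" with length 2

2


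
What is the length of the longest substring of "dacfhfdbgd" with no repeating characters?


Input: "dacfhfdbgd"
Sliding window (track last position of each char):
  Position 0 ('d'): window [0,0] length 1 -- new best
  Position 1 ('a'): window [0,1] length 2 -- new best
  Position 2 ('c'): window [0,2] length 3 -- new best
  Position 3 ('f'): window [0,3] length 4 -- new best
  Position 4 ('h'): window [0,4] length 5 -- new best
  Position 5 ('f'): repeat (last at 3), move window start to 4
  Position 5 ('f'): window [4,5] length 2
  Position 6 ('d'): window [4,6] length 3
  Position 7 ('b'): window [4,7] length 4
  Position 8 ('g'): window [4,8] length 5
  Position 9 ('d'): repeat (last at 6), move window start to 7
  Position 9 ('d'): window [7,9] length 3
Longest substring with no repeats: "dacfh" with length 5

5


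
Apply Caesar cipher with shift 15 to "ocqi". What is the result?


Caesar cipher: shift "ocqi" by 15
  'o' (pos 14) + 15 = pos 3 = 'd'
  'c' (pos 2) + 15 = pos 17 = 'r'
  'q' (pos 16) + 15 = pos 5 = 'f'
  'i' (pos 8) + 15 = pos 23 = 'x'
Result: drfx

drfx


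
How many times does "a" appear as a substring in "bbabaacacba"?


Searching for "a" in "bbabaacacba"
Scanning each position:
  Position 0: "b" => no
  Position 1: "b" => no
  Position 2: "a" => MATCH
  Position 3: "b" => no
  Position 4: "a" => MATCH
  Position 5: "a" => MATCH
  Position 6: "c" => no
  Position 7: "a" => MATCH
  Position 8: "c" => no
  Position 9: "b" => no
  Position 10: "a" => MATCH
Total occurrences: 5

5


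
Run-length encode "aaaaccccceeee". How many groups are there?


Input: aaaaccccceeee
Scanning for consecutive runs:
  Group 1: 'a' x 4 (positions 0-3)
  Group 2: 'c' x 5 (positions 4-8)
  Group 3: 'e' x 4 (positions 9-12)
Total groups: 3

3


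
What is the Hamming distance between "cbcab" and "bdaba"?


Comparing "cbcab" and "bdaba" position by position:
  Position 0: 'c' vs 'b' => differ
  Position 1: 'b' vs 'd' => differ
  Position 2: 'c' vs 'a' => differ
  Position 3: 'a' vs 'b' => differ
  Position 4: 'b' vs 'a' => differ
Total differences (Hamming distance): 5

5


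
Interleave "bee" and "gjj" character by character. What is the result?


Interleaving "bee" and "gjj":
  Position 0: 'b' from first, 'g' from second => "bg"
  Position 1: 'e' from first, 'j' from second => "ej"
  Position 2: 'e' from first, 'j' from second => "ej"
Result: bgejej

bgejej


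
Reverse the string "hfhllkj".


Input: hfhllkj
Reading characters right to left:
  Position 6: 'j'
  Position 5: 'k'
  Position 4: 'l'
  Position 3: 'l'
  Position 2: 'h'
  Position 1: 'f'
  Position 0: 'h'
Reversed: jkllhfh

jkllhfh


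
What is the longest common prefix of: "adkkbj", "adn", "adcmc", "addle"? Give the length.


Words: adkkbj, adn, adcmc, addle
  Position 0: all 'a' => match
  Position 1: all 'd' => match
  Position 2: ('k', 'n', 'c', 'd') => mismatch, stop
LCP = "ad" (length 2)

2


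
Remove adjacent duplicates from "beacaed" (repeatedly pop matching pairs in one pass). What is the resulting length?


Input: beacaed
Stack-based adjacent duplicate removal:
  Read 'b': push. Stack: b
  Read 'e': push. Stack: be
  Read 'a': push. Stack: bea
  Read 'c': push. Stack: beac
  Read 'a': push. Stack: beaca
  Read 'e': push. Stack: beacae
  Read 'd': push. Stack: beacaed
Final stack: "beacaed" (length 7)

7


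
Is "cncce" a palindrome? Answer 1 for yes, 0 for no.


Input: cncce
Reversed: eccnc
  Compare pos 0 ('c') with pos 4 ('e'): MISMATCH
  Compare pos 1 ('n') with pos 3 ('c'): MISMATCH
Result: not a palindrome

0


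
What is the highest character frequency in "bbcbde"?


Input: bbcbde
Character counts:
  'b': 3
  'c': 1
  'd': 1
  'e': 1
Maximum frequency: 3

3


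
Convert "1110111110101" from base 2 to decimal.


Input: "1110111110101" in base 2
Positional expansion:
  Digit '1' (value 1) x 2^12 = 4096
  Digit '1' (value 1) x 2^11 = 2048
  Digit '1' (value 1) x 2^10 = 1024
  Digit '0' (value 0) x 2^9 = 0
  Digit '1' (value 1) x 2^8 = 256
  Digit '1' (value 1) x 2^7 = 128
  Digit '1' (value 1) x 2^6 = 64
  Digit '1' (value 1) x 2^5 = 32
  Digit '1' (value 1) x 2^4 = 16
  Digit '0' (value 0) x 2^3 = 0
  Digit '1' (value 1) x 2^2 = 4
  Digit '0' (value 0) x 2^1 = 0
  Digit '1' (value 1) x 2^0 = 1
Sum = 7669

7669


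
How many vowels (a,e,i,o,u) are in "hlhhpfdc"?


Input: hlhhpfdc
Checking each character:
  'h' at position 0: consonant
  'l' at position 1: consonant
  'h' at position 2: consonant
  'h' at position 3: consonant
  'p' at position 4: consonant
  'f' at position 5: consonant
  'd' at position 6: consonant
  'c' at position 7: consonant
Total vowels: 0

0


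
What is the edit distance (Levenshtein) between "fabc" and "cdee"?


Computing edit distance: "fabc" -> "cdee"
DP table:
           c    d    e    e
      0    1    2    3    4
  f   1    1    2    3    4
  a   2    2    2    3    4
  b   3    3    3    3    4
  c   4    3    4    4    4
Edit distance = dp[4][4] = 4

4


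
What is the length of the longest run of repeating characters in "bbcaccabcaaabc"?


Input: "bbcaccabcaaabc"
Scanning for longest run:
  Position 1 ('b'): continues run of 'b', length=2
  Position 2 ('c'): new char, reset run to 1
  Position 3 ('a'): new char, reset run to 1
  Position 4 ('c'): new char, reset run to 1
  Position 5 ('c'): continues run of 'c', length=2
  Position 6 ('a'): new char, reset run to 1
  Position 7 ('b'): new char, reset run to 1
  Position 8 ('c'): new char, reset run to 1
  Position 9 ('a'): new char, reset run to 1
  Position 10 ('a'): continues run of 'a', length=2
  Position 11 ('a'): continues run of 'a', length=3
  Position 12 ('b'): new char, reset run to 1
  Position 13 ('c'): new char, reset run to 1
Longest run: 'a' with length 3

3


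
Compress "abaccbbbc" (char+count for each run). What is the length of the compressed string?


Input: abaccbbbc
Runs:
  'a' x 1 => "a1"
  'b' x 1 => "b1"
  'a' x 1 => "a1"
  'c' x 2 => "c2"
  'b' x 3 => "b3"
  'c' x 1 => "c1"
Compressed: "a1b1a1c2b3c1"
Compressed length: 12

12


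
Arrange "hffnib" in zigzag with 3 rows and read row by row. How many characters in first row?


Zigzag "hffnib" into 3 rows:
Placing characters:
  'h' => row 0
  'f' => row 1
  'f' => row 2
  'n' => row 1
  'i' => row 0
  'b' => row 1
Rows:
  Row 0: "hi"
  Row 1: "fnb"
  Row 2: "f"
First row length: 2

2


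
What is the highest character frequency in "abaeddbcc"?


Input: abaeddbcc
Character counts:
  'a': 2
  'b': 2
  'c': 2
  'd': 2
  'e': 1
Maximum frequency: 2

2


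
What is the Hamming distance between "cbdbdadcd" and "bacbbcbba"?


Comparing "cbdbdadcd" and "bacbbcbba" position by position:
  Position 0: 'c' vs 'b' => differ
  Position 1: 'b' vs 'a' => differ
  Position 2: 'd' vs 'c' => differ
  Position 3: 'b' vs 'b' => same
  Position 4: 'd' vs 'b' => differ
  Position 5: 'a' vs 'c' => differ
  Position 6: 'd' vs 'b' => differ
  Position 7: 'c' vs 'b' => differ
  Position 8: 'd' vs 'a' => differ
Total differences (Hamming distance): 8

8


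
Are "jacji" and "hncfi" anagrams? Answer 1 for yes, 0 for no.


Strings: "jacji", "hncfi"
Sorted first:  acijj
Sorted second: cfhin
Differ at position 0: 'a' vs 'c' => not anagrams

0


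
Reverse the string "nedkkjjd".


Input: nedkkjjd
Reading characters right to left:
  Position 7: 'd'
  Position 6: 'j'
  Position 5: 'j'
  Position 4: 'k'
  Position 3: 'k'
  Position 2: 'd'
  Position 1: 'e'
  Position 0: 'n'
Reversed: djjkkden

djjkkden


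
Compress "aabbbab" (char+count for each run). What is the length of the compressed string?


Input: aabbbab
Runs:
  'a' x 2 => "a2"
  'b' x 3 => "b3"
  'a' x 1 => "a1"
  'b' x 1 => "b1"
Compressed: "a2b3a1b1"
Compressed length: 8

8


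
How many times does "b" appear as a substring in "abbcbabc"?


Searching for "b" in "abbcbabc"
Scanning each position:
  Position 0: "a" => no
  Position 1: "b" => MATCH
  Position 2: "b" => MATCH
  Position 3: "c" => no
  Position 4: "b" => MATCH
  Position 5: "a" => no
  Position 6: "b" => MATCH
  Position 7: "c" => no
Total occurrences: 4

4


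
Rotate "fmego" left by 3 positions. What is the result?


Input: "fmego", rotate left by 3
First 3 characters: "fme"
Remaining characters: "go"
Concatenate remaining + first: "go" + "fme" = "gofme"

gofme


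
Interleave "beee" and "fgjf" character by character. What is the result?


Interleaving "beee" and "fgjf":
  Position 0: 'b' from first, 'f' from second => "bf"
  Position 1: 'e' from first, 'g' from second => "eg"
  Position 2: 'e' from first, 'j' from second => "ej"
  Position 3: 'e' from first, 'f' from second => "ef"
Result: bfegejef

bfegejef


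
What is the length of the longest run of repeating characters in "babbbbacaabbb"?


Input: "babbbbacaabbb"
Scanning for longest run:
  Position 1 ('a'): new char, reset run to 1
  Position 2 ('b'): new char, reset run to 1
  Position 3 ('b'): continues run of 'b', length=2
  Position 4 ('b'): continues run of 'b', length=3
  Position 5 ('b'): continues run of 'b', length=4
  Position 6 ('a'): new char, reset run to 1
  Position 7 ('c'): new char, reset run to 1
  Position 8 ('a'): new char, reset run to 1
  Position 9 ('a'): continues run of 'a', length=2
  Position 10 ('b'): new char, reset run to 1
  Position 11 ('b'): continues run of 'b', length=2
  Position 12 ('b'): continues run of 'b', length=3
Longest run: 'b' with length 4

4


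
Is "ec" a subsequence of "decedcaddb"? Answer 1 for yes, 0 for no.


Check if "ec" is a subsequence of "decedcaddb"
Greedy scan:
  Position 0 ('d'): no match needed
  Position 1 ('e'): matches sub[0] = 'e'
  Position 2 ('c'): matches sub[1] = 'c'
  Position 3 ('e'): no match needed
  Position 4 ('d'): no match needed
  Position 5 ('c'): no match needed
  Position 6 ('a'): no match needed
  Position 7 ('d'): no match needed
  Position 8 ('d'): no match needed
  Position 9 ('b'): no match needed
All 2 characters matched => is a subsequence

1


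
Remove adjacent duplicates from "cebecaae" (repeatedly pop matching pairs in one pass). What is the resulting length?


Input: cebecaae
Stack-based adjacent duplicate removal:
  Read 'c': push. Stack: c
  Read 'e': push. Stack: ce
  Read 'b': push. Stack: ceb
  Read 'e': push. Stack: cebe
  Read 'c': push. Stack: cebec
  Read 'a': push. Stack: cebeca
  Read 'a': matches stack top 'a' => pop. Stack: cebec
  Read 'e': push. Stack: cebece
Final stack: "cebece" (length 6)

6


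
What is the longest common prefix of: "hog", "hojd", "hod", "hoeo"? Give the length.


Words: hog, hojd, hod, hoeo
  Position 0: all 'h' => match
  Position 1: all 'o' => match
  Position 2: ('g', 'j', 'd', 'e') => mismatch, stop
LCP = "ho" (length 2)

2
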